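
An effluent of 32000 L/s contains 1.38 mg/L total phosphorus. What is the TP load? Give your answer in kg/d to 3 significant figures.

3820 kg/d

32000 L/s = 32 m³/s.
Mass flux = Q·C = 32 m³/s × 1.38 g/m³ = 44.16 g/s.
= 44.16 g/s × 86.4 = 3815 kg/d.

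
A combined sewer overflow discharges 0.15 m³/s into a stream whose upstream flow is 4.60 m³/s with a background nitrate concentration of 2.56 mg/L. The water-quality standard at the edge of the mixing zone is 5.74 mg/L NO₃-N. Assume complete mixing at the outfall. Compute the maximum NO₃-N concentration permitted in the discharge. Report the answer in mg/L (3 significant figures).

Mass balance: 5.74·4.75 = 0.15·Cₑ + 4.6·2.56.
Cₑ = (27.27 − 11.78) / 0.15 = 103.3 mg/L.

103 mg/L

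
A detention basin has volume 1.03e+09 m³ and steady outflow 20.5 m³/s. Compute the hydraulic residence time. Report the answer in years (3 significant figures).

1.59 yr

Q = 20.5 m³/s × 3.156e+07 s/yr = 6.469e+08 m³/yr.
Hydraulic residence time τ = V/Q = 1.03e+09/6.469e+08 = 1.592 yr.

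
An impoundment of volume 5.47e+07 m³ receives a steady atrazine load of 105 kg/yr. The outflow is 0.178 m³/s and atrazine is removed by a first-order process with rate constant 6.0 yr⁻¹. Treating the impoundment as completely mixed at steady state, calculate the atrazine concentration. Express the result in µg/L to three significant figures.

0.315 µg/L

Outflow Q = 0.178 m³/s × 3.156e+07 s/yr = 5.617e+06 m³/yr.
Steady-state CSTR mass balance: W = Q·C + k·V·C, so C = W/(Q + kV).
Q + kV = 5.617e+06 + 6.0·5.47e+07 = 3.338e+08 m³/yr.
C = 105/3.338e+08 = 3.145e-07 kg/m³ = 0.0003145 mg/L = 0.3145 µg/L.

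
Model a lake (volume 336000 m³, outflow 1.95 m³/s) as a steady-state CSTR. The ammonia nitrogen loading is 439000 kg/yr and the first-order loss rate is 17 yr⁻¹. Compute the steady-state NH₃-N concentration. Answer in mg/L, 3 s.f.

6.53 mg/L

Outflow Q = 1.95 m³/s × 3.156e+07 s/yr = 6.154e+07 m³/yr.
Steady-state CSTR mass balance: W = Q·C + k·V·C, so C = W/(Q + kV).
Q + kV = 6.154e+07 + 17·336000 = 6.725e+07 m³/yr.
C = 439000/6.725e+07 = 0.006528 kg/m³ = 6.528 mg/L.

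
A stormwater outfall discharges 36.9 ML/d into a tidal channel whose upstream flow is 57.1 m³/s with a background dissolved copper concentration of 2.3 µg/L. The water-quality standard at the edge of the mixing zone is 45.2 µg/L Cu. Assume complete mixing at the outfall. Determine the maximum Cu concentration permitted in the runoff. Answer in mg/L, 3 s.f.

36.9 ML/d = 0.4271 m³/s.
2.3 µg/L = 0.0023 mg/L.
45.2 µg/L = 0.0452 mg/L.
Mass balance: 0.0452·57.53 = 0.4271·Cₑ + 57.1·0.0023.
Cₑ = (2.6 − 0.1313) / 0.4271 = 5.781 mg/L.

5.78 mg/L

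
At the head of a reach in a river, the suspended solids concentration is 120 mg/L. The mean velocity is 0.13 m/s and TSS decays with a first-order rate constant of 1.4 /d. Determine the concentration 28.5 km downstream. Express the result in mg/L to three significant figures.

Travel time t = 28.5 km / 0.13 m/s = 2.85e+04/0.13 = 2.192e+05 s = 2.537 d.
First-order decay: C = 120·exp(−1.4·2.537) = 120·0.02866 = 3.439 mg/L.

3.44 mg/L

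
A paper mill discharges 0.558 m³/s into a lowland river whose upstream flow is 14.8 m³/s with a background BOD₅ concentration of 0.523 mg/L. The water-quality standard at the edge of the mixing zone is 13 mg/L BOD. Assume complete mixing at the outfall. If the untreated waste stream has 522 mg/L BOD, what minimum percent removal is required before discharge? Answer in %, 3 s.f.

34.1 %

Mass balance: 13·15.36 = 0.558·Cₑ + 14.8·0.523.
Cₑ = (199.7 − 7.74) / 0.558 = 343.9 mg/L.
Required removal = 1 − 343.9/522 = 34.11 %.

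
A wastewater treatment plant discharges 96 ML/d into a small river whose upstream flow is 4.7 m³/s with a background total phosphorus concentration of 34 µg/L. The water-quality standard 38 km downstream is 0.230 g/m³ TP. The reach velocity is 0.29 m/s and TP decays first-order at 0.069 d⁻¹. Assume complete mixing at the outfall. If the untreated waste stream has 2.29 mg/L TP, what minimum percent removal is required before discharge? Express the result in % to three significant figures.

48.0 %

96 ML/d = 1.111 m³/s.
34 µg/L = 0.034 mg/L.
Travel time to the compliance point: t = 3.8e+04/0.29 = 1.31e+05 s = 1.517 d; decay factor exp(−0.069·1.517) = 0.9006.
So the concentration just after mixing may be at most 0.23/0.9006 = 0.2554 mg/L.
Mass balance: 0.2554·5.811 = 1.111·Cₑ + 4.7·0.034.
Cₑ = (1.484 − 0.1598) / 1.111 = 1.192 mg/L.
Required removal = 1 − 1.192/2.29 = 47.96 %.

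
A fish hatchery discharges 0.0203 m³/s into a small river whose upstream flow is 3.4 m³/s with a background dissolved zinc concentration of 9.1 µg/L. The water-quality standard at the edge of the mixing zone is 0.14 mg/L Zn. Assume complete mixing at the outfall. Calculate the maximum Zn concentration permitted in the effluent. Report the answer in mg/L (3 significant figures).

9.1 µg/L = 0.0091 mg/L.
Mass balance: 0.14·3.42 = 0.0203·Cₑ + 3.4·0.0091.
Cₑ = (0.4788 − 0.03094) / 0.0203 = 22.06 mg/L.

22.1 mg/L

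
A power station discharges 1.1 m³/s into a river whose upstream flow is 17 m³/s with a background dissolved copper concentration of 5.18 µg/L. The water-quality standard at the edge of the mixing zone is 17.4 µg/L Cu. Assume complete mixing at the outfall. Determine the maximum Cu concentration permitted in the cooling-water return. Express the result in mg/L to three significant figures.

5.18 µg/L = 0.00518 mg/L.
17.4 µg/L = 0.0174 mg/L.
Mass balance: 0.0174·18.1 = 1.1·Cₑ + 17·0.00518.
Cₑ = (0.3149 − 0.08806) / 1.1 = 0.2063 mg/L.

0.206 mg/L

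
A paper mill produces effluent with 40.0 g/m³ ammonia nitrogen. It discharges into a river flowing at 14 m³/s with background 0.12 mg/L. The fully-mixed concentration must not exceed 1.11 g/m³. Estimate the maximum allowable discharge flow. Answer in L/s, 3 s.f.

Mass balance at complete mixing: C_std·(Q_w + Q_r) = Q_w·C_e + Q_r·C_b.
Rearranging, Q_w = Q_r·(C_std − C_b)/(C_e − C_std) = 14·(1.11 − 0.12) / (40 − 1.11) = 0.3564 m³/s.
= 356.4 L/s.

356 L/s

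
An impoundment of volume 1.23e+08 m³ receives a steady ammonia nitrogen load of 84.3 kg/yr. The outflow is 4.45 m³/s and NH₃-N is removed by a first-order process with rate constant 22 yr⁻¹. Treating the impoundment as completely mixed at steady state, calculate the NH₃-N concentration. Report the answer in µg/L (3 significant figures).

Outflow Q = 4.45 m³/s × 3.156e+07 s/yr = 1.404e+08 m³/yr.
Steady-state CSTR mass balance: W = Q·C + k·V·C, so C = W/(Q + kV).
Q + kV = 1.404e+08 + 22·1.23e+08 = 2.846e+09 m³/yr.
C = 84.3/2.846e+09 = 2.962e-08 kg/m³ = 2.962e-05 mg/L = 0.02962 µg/L.

0.0296 µg/L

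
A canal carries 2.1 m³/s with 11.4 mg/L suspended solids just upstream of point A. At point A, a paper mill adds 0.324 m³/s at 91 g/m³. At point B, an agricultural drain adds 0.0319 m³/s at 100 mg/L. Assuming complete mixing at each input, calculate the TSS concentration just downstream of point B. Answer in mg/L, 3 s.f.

23.1 mg/L

After input A: C = (2.1·11.4 + 0.324·91) / 2.424 = 22.04 mg/L.
After input B: C = (2.424·22.04 + 0.0319·100) / 2.456 = 23.05 mg/L.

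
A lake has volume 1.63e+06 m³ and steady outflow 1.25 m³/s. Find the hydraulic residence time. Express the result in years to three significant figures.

Q = 1.25 m³/s × 3.156e+07 s/yr = 3.945e+07 m³/yr.
Hydraulic residence time τ = V/Q = 1.63e+06/3.945e+07 = 0.04132 yr.

0.0413 yr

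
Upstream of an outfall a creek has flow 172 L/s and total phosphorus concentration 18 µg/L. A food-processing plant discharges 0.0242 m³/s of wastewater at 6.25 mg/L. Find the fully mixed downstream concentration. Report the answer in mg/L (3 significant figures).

0.787 mg/L

172 L/s = 0.172 m³/s.
18 µg/L = 0.018 mg/L.
By mass balance at complete mixing, C = (0.0242·6.25 + 0.172·0.018) / (0.0242 + 0.172) = 0.1543/0.1962 = 0.7867 mg/L.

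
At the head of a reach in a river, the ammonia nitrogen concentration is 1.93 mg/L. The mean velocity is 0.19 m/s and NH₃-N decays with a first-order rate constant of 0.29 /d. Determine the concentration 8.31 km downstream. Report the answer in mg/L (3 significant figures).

1.67 mg/L

Travel time t = 8.31 km / 0.19 m/s = 8310/0.19 = 4.374e+04 s = 0.5062 d.
First-order decay: C = 1.93·exp(−0.29·0.5062) = 1.93·0.8635 = 1.666 mg/L.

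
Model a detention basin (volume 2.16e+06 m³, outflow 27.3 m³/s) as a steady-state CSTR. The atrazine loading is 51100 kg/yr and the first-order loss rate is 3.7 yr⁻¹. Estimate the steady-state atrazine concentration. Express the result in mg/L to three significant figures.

Outflow Q = 27.3 m³/s × 3.156e+07 s/yr = 8.615e+08 m³/yr.
Steady-state CSTR mass balance: W = Q·C + k·V·C, so C = W/(Q + kV).
Q + kV = 8.615e+08 + 3.7·2.16e+06 = 8.695e+08 m³/yr.
C = 51100/8.695e+08 = 5.877e-05 kg/m³ = 0.05877 mg/L.

0.0588 mg/L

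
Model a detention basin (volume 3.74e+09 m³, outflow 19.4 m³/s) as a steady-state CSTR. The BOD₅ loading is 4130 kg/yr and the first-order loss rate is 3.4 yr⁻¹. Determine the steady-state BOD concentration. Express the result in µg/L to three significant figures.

0.310 µg/L

Outflow Q = 19.4 m³/s × 3.156e+07 s/yr = 6.122e+08 m³/yr.
Steady-state CSTR mass balance: W = Q·C + k·V·C, so C = W/(Q + kV).
Q + kV = 6.122e+08 + 3.4·3.74e+09 = 1.333e+10 m³/yr.
C = 4130/1.333e+10 = 3.099e-07 kg/m³ = 0.0003099 mg/L = 0.3099 µg/L.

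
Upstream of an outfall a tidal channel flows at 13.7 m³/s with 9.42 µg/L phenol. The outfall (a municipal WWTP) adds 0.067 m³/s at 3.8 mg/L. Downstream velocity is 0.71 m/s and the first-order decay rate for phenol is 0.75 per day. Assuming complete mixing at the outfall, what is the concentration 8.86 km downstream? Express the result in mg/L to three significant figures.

0.0250 mg/L

9.42 µg/L = 0.00942 mg/L.
After complete mixing, C₀ = (0.067·3.8 + 13.7·0.00942) / 13.77 = 0.02787 mg/L.
Travel time t = 8860 m / 0.71 m/s = 1.248e+04 s = 0.1444 d.
C = 0.02787·exp(−0.75·0.1444) = 0.02787·0.8973 = 0.02501 mg/L.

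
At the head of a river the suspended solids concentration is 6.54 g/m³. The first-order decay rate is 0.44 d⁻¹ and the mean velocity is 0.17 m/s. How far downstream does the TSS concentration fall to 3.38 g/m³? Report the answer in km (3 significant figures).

22.0 km

From C = C₀·e^(−kt), t = ln(C₀/C)/k = ln(6.54/3.38)/0.44 = 0.6601/0.44 = 1.5 d.
Distance = v·t = 0.17 m/s × 1.296e+05 s = 2.203e+04 m = 22.03 km.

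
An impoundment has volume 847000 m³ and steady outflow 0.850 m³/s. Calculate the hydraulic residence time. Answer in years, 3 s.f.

0.0316 yr

Q = 0.850 m³/s × 3.156e+07 s/yr = 2.682e+07 m³/yr.
Hydraulic residence time τ = V/Q = 847000/2.682e+07 = 0.03158 yr.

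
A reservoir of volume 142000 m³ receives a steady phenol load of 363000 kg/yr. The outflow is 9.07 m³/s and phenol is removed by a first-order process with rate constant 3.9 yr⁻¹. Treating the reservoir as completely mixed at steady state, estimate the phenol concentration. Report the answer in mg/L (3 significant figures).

Outflow Q = 9.07 m³/s × 3.156e+07 s/yr = 2.862e+08 m³/yr.
Steady-state CSTR mass balance: W = Q·C + k·V·C, so C = W/(Q + kV).
Q + kV = 2.862e+08 + 3.9·142000 = 2.868e+08 m³/yr.
C = 363000/2.868e+08 = 0.001266 kg/m³ = 1.266 mg/L.

1.27 mg/L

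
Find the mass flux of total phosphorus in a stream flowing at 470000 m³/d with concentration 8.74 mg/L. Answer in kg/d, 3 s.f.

470000 m³/d = 5.44 m³/s.
Mass flux = Q·C = 5.44 m³/s × 8.74 g/m³ = 47.54 g/s.
= 47.54 g/s × 86.4 = 4108 kg/d.

4110 kg/d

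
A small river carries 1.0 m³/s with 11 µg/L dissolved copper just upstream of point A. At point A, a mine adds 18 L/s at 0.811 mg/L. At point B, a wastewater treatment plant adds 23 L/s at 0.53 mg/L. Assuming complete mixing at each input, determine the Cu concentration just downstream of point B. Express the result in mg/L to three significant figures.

0.0363 mg/L

11 µg/L = 0.011 mg/L.
18 L/s = 0.018 m³/s.
After input A: C = (1·0.011 + 0.018·0.811) / 1.018 = 0.02515 mg/L.
23 L/s = 0.023 m³/s.
After input B: C = (1.018·0.02515 + 0.023·0.53) / 1.041 = 0.0363 mg/L.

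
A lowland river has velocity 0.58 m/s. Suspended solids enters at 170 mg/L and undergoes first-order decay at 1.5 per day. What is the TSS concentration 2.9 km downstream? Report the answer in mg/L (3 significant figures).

156 mg/L

Travel time t = 2.9 km / 0.58 m/s = 2900/0.58 = 5000 s = 0.05787 d.
First-order decay: C = 170·exp(−1.5·0.05787) = 170·0.9169 = 155.9 mg/L.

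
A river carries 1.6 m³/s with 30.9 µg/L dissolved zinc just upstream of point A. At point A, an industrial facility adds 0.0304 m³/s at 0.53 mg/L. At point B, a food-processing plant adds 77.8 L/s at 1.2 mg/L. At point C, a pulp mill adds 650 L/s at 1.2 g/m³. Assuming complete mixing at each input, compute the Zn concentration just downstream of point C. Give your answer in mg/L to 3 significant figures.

0.398 mg/L

30.9 µg/L = 0.0309 mg/L.
After input A: C = (1.6·0.0309 + 0.0304·0.53) / 1.63 = 0.04021 mg/L.
77.8 L/s = 0.0778 m³/s.
After input B: C = (1.63·0.04021 + 0.0778·1.2) / 1.708 = 0.09303 mg/L.
650 L/s = 0.65 m³/s.
After input C: C = (1.708·0.09303 + 0.65·1.2) / 2.358 = 0.3981 mg/L.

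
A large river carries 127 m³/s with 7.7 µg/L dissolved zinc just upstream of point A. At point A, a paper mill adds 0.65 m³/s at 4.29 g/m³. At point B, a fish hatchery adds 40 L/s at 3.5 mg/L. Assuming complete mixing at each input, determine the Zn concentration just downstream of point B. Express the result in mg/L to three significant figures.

0.0306 mg/L

7.7 µg/L = 0.0077 mg/L.
After input A: C = (127·0.0077 + 0.65·4.29) / 127.7 = 0.02951 mg/L.
40 L/s = 0.04 m³/s.
After input B: C = (127.7·0.02951 + 0.04·3.5) / 127.7 = 0.03059 mg/L.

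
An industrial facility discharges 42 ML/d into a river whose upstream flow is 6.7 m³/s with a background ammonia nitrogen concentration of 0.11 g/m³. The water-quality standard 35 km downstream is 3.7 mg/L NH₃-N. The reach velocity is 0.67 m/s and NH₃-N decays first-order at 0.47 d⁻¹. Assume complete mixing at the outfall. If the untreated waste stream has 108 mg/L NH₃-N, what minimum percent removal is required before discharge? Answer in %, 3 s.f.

42 ML/d = 0.4861 m³/s.
Travel time to the compliance point: t = 3.5e+04/0.67 = 5.224e+04 s = 0.6046 d; decay factor exp(−0.47·0.6046) = 0.7526.
So the concentration just after mixing may be at most 3.7/0.7526 = 4.916 mg/L.
Mass balance: 4.916·7.186 = 0.4861·Cₑ + 6.7·0.11.
Cₑ = (35.33 − 0.737) / 0.4861 = 71.16 mg/L.
Required removal = 1 − 71.16/108 = 34.11 %.

34.1 %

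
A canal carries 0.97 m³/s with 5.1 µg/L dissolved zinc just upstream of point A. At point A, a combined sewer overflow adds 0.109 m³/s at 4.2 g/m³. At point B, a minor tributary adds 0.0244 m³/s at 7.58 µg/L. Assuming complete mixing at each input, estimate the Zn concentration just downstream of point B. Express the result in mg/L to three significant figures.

0.420 mg/L

5.1 µg/L = 0.0051 mg/L.
After input A: C = (0.97·0.0051 + 0.109·4.2) / 1.079 = 0.4289 mg/L.
7.58 µg/L = 0.00758 mg/L.
After input B: C = (1.079·0.4289 + 0.0244·0.00758) / 1.103 = 0.4196 mg/L.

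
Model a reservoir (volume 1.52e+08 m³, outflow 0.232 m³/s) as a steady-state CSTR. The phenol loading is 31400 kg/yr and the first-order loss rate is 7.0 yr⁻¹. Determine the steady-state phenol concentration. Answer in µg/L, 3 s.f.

29.3 µg/L

Outflow Q = 0.232 m³/s × 3.156e+07 s/yr = 7.321e+06 m³/yr.
Steady-state CSTR mass balance: W = Q·C + k·V·C, so C = W/(Q + kV).
Q + kV = 7.321e+06 + 7.0·1.52e+08 = 1.071e+09 m³/yr.
C = 31400/1.071e+09 = 2.931e-05 kg/m³ = 0.02931 mg/L = 29.31 µg/L.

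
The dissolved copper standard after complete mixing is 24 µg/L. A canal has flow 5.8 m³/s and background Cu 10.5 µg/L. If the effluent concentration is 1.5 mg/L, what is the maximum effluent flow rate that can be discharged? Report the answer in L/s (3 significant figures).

53.0 L/s

10.5 µg/L = 0.0105 mg/L.
24 µg/L = 0.024 mg/L.
Mass balance at complete mixing: C_std·(Q_w + Q_r) = Q_w·C_e + Q_r·C_b.
Rearranging, Q_w = Q_r·(C_std − C_b)/(C_e − C_std) = 5.8·(0.024 − 0.0105) / (1.5 − 0.024) = 0.05305 m³/s.
= 53.05 L/s.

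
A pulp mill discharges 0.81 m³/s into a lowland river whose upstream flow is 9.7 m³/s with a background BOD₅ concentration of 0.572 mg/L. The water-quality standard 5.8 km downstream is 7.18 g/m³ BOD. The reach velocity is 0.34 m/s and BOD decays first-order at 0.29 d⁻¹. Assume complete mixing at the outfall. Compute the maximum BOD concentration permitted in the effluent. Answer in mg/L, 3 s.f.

Travel time to the compliance point: t = 5800/0.34 = 1.706e+04 s = 0.1974 d; decay factor exp(−0.29·0.1974) = 0.9444.
So the concentration just after mixing may be at most 7.18/0.9444 = 7.603 mg/L.
Mass balance: 7.603·10.51 = 0.81·Cₑ + 9.7·0.572.
Cₑ = (79.91 − 5.548) / 0.81 = 91.8 mg/L.

91.8 mg/L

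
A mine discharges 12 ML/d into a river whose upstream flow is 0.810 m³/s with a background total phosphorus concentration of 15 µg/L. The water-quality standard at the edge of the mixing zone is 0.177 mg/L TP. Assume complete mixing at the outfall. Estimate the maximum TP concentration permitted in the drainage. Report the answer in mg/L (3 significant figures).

1.12 mg/L

12 ML/d = 0.1389 m³/s.
15 µg/L = 0.015 mg/L.
Mass balance: 0.177·0.9489 = 0.1389·Cₑ + 0.81·0.015.
Cₑ = (0.168 − 0.01215) / 0.1389 = 1.122 mg/L.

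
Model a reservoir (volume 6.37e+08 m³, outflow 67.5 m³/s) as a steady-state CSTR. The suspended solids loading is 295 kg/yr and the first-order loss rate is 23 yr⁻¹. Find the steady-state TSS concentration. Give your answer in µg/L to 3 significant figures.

Outflow Q = 67.5 m³/s × 3.156e+07 s/yr = 2.13e+09 m³/yr.
Steady-state CSTR mass balance: W = Q·C + k·V·C, so C = W/(Q + kV).
Q + kV = 2.13e+09 + 23·6.37e+08 = 1.678e+10 m³/yr.
C = 295/1.678e+10 = 1.758e-08 kg/m³ = 1.758e-05 mg/L = 0.01758 µg/L.

0.0176 µg/L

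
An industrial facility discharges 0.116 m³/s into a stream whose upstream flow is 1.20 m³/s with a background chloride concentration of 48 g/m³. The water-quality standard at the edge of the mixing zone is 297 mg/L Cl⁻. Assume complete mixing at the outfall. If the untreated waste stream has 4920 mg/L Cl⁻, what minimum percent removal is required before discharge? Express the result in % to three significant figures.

Mass balance: 297·1.316 = 0.116·Cₑ + 1.2·48.
Cₑ = (390.9 − 57.6) / 0.116 = 2873 mg/L.
Required removal = 1 − 2873/4920 = 41.61 %.

41.6 %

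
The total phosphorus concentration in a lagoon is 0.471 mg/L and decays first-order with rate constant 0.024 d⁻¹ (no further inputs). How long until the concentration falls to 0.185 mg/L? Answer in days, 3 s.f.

t = ln(C₀/C)/k = ln(0.471/0.185)/0.024 = 0.9345/0.024 = 38.94 d.

38.9 d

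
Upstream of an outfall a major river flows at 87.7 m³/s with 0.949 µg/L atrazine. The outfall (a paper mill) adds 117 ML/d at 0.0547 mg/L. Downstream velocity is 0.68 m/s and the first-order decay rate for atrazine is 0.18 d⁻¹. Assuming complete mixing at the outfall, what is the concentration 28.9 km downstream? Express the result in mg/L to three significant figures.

0.00162 mg/L

117 ML/d = 1.354 m³/s.
0.949 µg/L = 0.000949 mg/L.
After complete mixing, C₀ = (1.354·0.0547 + 87.7·0.000949) / 89.05 = 0.001766 mg/L.
Travel time t = 2.89e+04 m / 0.68 m/s = 4.25e+04 s = 0.4919 d.
C = 0.001766·exp(−0.18·0.4919) = 0.001766·0.9153 = 0.001617 mg/L.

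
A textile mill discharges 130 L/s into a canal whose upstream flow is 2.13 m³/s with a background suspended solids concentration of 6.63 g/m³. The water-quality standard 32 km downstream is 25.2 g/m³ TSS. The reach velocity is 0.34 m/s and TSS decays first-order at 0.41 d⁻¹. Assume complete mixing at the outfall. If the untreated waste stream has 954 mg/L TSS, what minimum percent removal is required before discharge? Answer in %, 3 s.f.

130 L/s = 0.13 m³/s.
Travel time to the compliance point: t = 3.2e+04/0.34 = 9.412e+04 s = 1.089 d; decay factor exp(−0.41·1.089) = 0.6398.
So the concentration just after mixing may be at most 25.2/0.6398 = 39.39 mg/L.
Mass balance: 39.39·2.26 = 0.13·Cₑ + 2.13·6.63.
Cₑ = (89.02 − 14.12) / 0.13 = 576.1 mg/L.
Required removal = 1 − 576.1/954 = 39.61 %.

39.6 %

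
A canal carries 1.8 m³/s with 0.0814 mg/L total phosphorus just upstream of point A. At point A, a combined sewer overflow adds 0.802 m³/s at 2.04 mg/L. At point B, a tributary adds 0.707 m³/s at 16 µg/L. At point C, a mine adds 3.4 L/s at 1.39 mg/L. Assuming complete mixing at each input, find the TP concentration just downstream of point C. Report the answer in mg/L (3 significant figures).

0.543 mg/L

After input A: C = (1.8·0.0814 + 0.802·2.04) / 2.602 = 0.6851 mg/L.
16 µg/L = 0.016 mg/L.
After input B: C = (2.602·0.6851 + 0.707·0.016) / 3.309 = 0.5421 mg/L.
3.4 L/s = 0.0034 m³/s.
After input C: C = (3.309·0.5421 + 0.0034·1.39) / 3.312 = 0.543 mg/L.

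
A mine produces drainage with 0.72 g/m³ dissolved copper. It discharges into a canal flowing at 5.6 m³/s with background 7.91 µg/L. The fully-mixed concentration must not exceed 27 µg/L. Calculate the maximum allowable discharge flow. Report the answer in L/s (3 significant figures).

7.91 µg/L = 0.00791 mg/L.
27 µg/L = 0.027 mg/L.
Mass balance at complete mixing: C_std·(Q_w + Q_r) = Q_w·C_e + Q_r·C_b.
Rearranging, Q_w = Q_r·(C_std − C_b)/(C_e − C_std) = 5.6·(0.027 − 0.00791) / (0.72 − 0.027) = 0.1543 m³/s.
= 154.3 L/s.

154 L/s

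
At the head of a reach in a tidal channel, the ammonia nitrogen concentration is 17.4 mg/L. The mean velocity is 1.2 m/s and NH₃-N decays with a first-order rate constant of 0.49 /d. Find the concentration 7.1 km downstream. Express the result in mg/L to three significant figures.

16.8 mg/L

Travel time t = 7.1 km / 1.2 m/s = 7100/1.2 = 5917 s = 0.06848 d.
First-order decay: C = 17.4·exp(−0.49·0.06848) = 17.4·0.967 = 16.83 mg/L.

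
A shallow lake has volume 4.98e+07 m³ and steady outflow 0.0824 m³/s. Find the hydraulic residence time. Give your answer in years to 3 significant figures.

Q = 0.0824 m³/s × 3.156e+07 s/yr = 2.6e+06 m³/yr.
Hydraulic residence time τ = V/Q = 4.98e+07/2.6e+06 = 19.15 yr.

19.2 yr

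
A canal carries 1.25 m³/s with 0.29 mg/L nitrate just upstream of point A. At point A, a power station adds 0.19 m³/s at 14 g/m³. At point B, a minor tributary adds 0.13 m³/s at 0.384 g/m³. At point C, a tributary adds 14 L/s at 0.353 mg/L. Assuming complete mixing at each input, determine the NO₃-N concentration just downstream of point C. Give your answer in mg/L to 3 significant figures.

After input A: C = (1.25·0.29 + 0.19·14) / 1.44 = 2.099 mg/L.
After input B: C = (1.44·2.099 + 0.13·0.384) / 1.57 = 1.957 mg/L.
14 L/s = 0.014 m³/s.
After input C: C = (1.57·1.957 + 0.014·0.353) / 1.584 = 1.943 mg/L.

1.94 mg/L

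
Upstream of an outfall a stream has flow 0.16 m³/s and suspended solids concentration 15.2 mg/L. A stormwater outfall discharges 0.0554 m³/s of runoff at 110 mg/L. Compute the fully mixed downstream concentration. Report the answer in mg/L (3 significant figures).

Flow-weighted mixing gives C = (0.0554·110 + 0.16·15.2) / (0.0554 + 0.16) = 8.526/0.2154 = 39.58 mg/L.

39.6 mg/L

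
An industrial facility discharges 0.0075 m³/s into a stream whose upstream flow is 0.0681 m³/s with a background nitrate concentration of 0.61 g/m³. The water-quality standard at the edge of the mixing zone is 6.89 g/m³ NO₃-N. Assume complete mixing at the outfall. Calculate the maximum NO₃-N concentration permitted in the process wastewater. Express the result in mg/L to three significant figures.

Mass balance: 6.89·0.0756 = 0.0075·Cₑ + 0.0681·0.61.
Cₑ = (0.5209 − 0.04154) / 0.0075 = 63.91 mg/L.

63.9 mg/L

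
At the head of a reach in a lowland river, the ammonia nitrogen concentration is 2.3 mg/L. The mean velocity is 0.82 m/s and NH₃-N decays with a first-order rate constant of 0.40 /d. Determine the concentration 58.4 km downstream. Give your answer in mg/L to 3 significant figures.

Travel time t = 58.4 km / 0.82 m/s = 5.84e+04/0.82 = 7.122e+04 s = 0.8243 d.
First-order decay: C = 2.3·exp(−0.40·0.8243) = 2.3·0.7191 = 1.654 mg/L.

1.65 mg/L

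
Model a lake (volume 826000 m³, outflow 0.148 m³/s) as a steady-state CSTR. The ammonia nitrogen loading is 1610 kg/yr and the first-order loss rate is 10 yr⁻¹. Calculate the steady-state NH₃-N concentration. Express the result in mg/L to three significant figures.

0.125 mg/L

Outflow Q = 0.148 m³/s × 3.156e+07 s/yr = 4.671e+06 m³/yr.
Steady-state CSTR mass balance: W = Q·C + k·V·C, so C = W/(Q + kV).
Q + kV = 4.671e+06 + 10·826000 = 1.293e+07 m³/yr.
C = 1610/1.293e+07 = 0.0001245 kg/m³ = 0.1245 mg/L.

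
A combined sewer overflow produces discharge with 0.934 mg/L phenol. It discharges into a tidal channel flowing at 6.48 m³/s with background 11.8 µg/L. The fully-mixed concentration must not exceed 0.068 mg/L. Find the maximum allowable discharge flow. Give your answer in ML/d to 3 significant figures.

36.3 ML/d

11.8 µg/L = 0.0118 mg/L.
Mass balance at complete mixing: C_std·(Q_w + Q_r) = Q_w·C_e + Q_r·C_b.
Rearranging, Q_w = Q_r·(C_std − C_b)/(C_e − C_std) = 6.48·(0.068 − 0.0118) / (0.934 − 0.068) = 0.4205 m³/s.
= 36.33 ML/d.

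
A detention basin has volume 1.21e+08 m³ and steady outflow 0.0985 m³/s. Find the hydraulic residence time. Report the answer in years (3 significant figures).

Q = 0.0985 m³/s × 3.156e+07 s/yr = 3.108e+06 m³/yr.
Hydraulic residence time τ = V/Q = 1.21e+08/3.108e+06 = 38.93 yr.

38.9 yr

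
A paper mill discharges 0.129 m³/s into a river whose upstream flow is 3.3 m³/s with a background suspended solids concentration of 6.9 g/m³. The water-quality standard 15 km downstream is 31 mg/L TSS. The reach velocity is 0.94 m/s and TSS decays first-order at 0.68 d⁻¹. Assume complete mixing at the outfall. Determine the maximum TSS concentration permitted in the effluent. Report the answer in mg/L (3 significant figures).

758 mg/L

Travel time to the compliance point: t = 1.5e+04/0.94 = 1.596e+04 s = 0.1847 d; decay factor exp(−0.68·0.1847) = 0.882.
So the concentration just after mixing may be at most 31/0.882 = 35.15 mg/L.
Mass balance: 35.15·3.429 = 0.129·Cₑ + 3.3·6.9.
Cₑ = (120.5 − 22.77) / 0.129 = 757.8 mg/L.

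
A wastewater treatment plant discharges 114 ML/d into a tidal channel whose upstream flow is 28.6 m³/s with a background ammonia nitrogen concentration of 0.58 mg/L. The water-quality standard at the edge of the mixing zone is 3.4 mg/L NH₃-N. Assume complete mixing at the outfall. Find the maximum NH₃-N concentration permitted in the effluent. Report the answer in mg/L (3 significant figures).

64.5 mg/L

114 ML/d = 1.319 m³/s.
Mass balance: 3.4·29.92 = 1.319·Cₑ + 28.6·0.58.
Cₑ = (101.7 − 16.59) / 1.319 = 64.53 mg/L.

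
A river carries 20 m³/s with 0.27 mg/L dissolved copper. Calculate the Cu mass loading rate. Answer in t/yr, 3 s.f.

170 t/yr

Mass flux = Q·C = 20 m³/s × 0.27 g/m³ = 5.4 g/s.
= 5.4 g/s × 31.56 = 170.4 t/yr.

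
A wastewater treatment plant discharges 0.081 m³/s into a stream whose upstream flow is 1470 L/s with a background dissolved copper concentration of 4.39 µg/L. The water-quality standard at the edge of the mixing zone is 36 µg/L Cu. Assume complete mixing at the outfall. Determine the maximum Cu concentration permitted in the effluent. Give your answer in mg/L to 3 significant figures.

1470 L/s = 1.47 m³/s.
4.39 µg/L = 0.00439 mg/L.
36 µg/L = 0.036 mg/L.
Mass balance: 0.036·1.551 = 0.081·Cₑ + 1.47·0.00439.
Cₑ = (0.05584 − 0.006453) / 0.081 = 0.6097 mg/L.

0.610 mg/L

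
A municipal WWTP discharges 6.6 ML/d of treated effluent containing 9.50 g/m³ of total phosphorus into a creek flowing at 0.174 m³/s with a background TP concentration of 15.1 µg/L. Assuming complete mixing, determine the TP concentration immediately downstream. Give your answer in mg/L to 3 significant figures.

2.91 mg/L

6.6 ML/d = 0.07639 m³/s.
15.1 µg/L = 0.0151 mg/L.
By mass balance at complete mixing, C = (0.07639·9.5 + 0.174·0.0151) / (0.07639 + 0.174) = 0.7283/0.2504 = 2.909 mg/L.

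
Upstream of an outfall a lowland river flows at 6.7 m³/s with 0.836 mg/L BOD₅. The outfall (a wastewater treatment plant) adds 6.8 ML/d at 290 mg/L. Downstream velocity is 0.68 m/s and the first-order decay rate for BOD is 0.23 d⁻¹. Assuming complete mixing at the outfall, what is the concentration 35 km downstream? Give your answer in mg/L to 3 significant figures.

6.8 ML/d = 0.0787 m³/s.
After complete mixing, C₀ = (0.0787·290 + 6.7·0.836) / 6.779 = 4.193 mg/L.
Travel time t = 3.5e+04 m / 0.68 m/s = 5.147e+04 s = 0.5957 d.
C = 4.193·exp(−0.23·0.5957) = 4.193·0.872 = 3.656 mg/L.

3.66 mg/L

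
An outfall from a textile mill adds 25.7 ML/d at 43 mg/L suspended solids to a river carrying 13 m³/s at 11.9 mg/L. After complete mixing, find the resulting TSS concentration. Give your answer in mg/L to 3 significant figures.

12.6 mg/L

25.7 ML/d = 0.2975 m³/s.
By mass balance at complete mixing, C = (0.2975·43 + 13·11.9) / (0.2975 + 13) = 167.5/13.3 = 12.6 mg/L.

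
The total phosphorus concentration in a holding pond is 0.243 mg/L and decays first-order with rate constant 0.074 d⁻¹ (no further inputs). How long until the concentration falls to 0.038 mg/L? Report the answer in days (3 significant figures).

25.1 d

t = ln(C₀/C)/k = ln(0.243/0.038)/0.074 = 1.855/0.074 = 25.07 d.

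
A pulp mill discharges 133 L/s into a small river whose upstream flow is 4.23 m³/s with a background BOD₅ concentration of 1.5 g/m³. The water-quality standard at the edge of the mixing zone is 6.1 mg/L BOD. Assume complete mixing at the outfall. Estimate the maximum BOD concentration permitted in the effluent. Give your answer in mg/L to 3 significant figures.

133 L/s = 0.133 m³/s.
Mass balance: 6.1·4.363 = 0.133·Cₑ + 4.23·1.5.
Cₑ = (26.61 − 6.345) / 0.133 = 152.4 mg/L.

152 mg/L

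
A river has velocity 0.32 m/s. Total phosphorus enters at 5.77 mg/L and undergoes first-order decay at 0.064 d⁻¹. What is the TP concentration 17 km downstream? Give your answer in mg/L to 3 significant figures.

5.55 mg/L

Travel time t = 17 km / 0.32 m/s = 1.7e+04/0.32 = 5.312e+04 s = 0.6149 d.
First-order decay: C = 5.77·exp(−0.064·0.6149) = 5.77·0.9614 = 5.547 mg/L.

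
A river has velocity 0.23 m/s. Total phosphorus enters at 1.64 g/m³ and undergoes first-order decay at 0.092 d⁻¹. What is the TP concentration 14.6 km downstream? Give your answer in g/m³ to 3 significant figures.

1.53 g/m³

Travel time t = 14.6 km / 0.23 m/s = 1.46e+04/0.23 = 6.348e+04 s = 0.7347 d.
First-order decay: C = 1.64·exp(−0.092·0.7347) = 1.64·0.9346 = 1.533 g/m³.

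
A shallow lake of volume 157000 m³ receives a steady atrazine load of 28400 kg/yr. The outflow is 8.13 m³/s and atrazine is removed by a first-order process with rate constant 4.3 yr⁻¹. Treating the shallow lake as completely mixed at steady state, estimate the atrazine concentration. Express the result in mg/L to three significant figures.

0.110 mg/L

Outflow Q = 8.13 m³/s × 3.156e+07 s/yr = 2.566e+08 m³/yr.
Steady-state CSTR mass balance: W = Q·C + k·V·C, so C = W/(Q + kV).
Q + kV = 2.566e+08 + 4.3·157000 = 2.572e+08 m³/yr.
C = 28400/2.572e+08 = 0.0001104 kg/m³ = 0.1104 mg/L.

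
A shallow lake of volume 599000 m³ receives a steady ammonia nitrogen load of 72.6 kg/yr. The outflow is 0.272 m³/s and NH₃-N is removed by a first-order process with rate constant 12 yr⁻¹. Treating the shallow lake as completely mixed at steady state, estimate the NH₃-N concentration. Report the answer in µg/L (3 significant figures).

4.60 µg/L

Outflow Q = 0.272 m³/s × 3.156e+07 s/yr = 8.584e+06 m³/yr.
Steady-state CSTR mass balance: W = Q·C + k·V·C, so C = W/(Q + kV).
Q + kV = 8.584e+06 + 12·599000 = 1.577e+07 m³/yr.
C = 72.6/1.577e+07 = 4.603e-06 kg/m³ = 0.004603 mg/L = 4.603 µg/L.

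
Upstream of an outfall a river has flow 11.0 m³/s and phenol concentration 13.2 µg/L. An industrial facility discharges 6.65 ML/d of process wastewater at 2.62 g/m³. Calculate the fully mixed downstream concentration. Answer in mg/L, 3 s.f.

0.0313 mg/L

6.65 ML/d = 0.07697 m³/s.
13.2 µg/L = 0.0132 mg/L.
Conservation of mass across the mixing zone: C = (0.07697·2.62 + 11·0.0132) / (0.07697 + 11) = 0.3469/11.08 = 0.03131 mg/L.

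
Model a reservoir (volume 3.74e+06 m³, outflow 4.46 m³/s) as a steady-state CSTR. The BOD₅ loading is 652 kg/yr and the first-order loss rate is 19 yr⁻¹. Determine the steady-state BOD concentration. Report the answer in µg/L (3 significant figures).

3.08 µg/L

Outflow Q = 4.46 m³/s × 3.156e+07 s/yr = 1.407e+08 m³/yr.
Steady-state CSTR mass balance: W = Q·C + k·V·C, so C = W/(Q + kV).
Q + kV = 1.407e+08 + 19·3.74e+06 = 2.118e+08 m³/yr.
C = 652/2.118e+08 = 3.078e-06 kg/m³ = 0.003078 mg/L = 3.078 µg/L.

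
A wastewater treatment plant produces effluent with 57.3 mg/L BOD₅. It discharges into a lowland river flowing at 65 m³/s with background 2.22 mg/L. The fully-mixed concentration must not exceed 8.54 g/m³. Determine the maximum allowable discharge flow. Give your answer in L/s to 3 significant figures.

8420 L/s

Mass balance at complete mixing: C_std·(Q_w + Q_r) = Q_w·C_e + Q_r·C_b.
Rearranging, Q_w = Q_r·(C_std − C_b)/(C_e − C_std) = 65·(8.54 − 2.22) / (57.3 − 8.54) = 8.425 m³/s.
= 8425 L/s.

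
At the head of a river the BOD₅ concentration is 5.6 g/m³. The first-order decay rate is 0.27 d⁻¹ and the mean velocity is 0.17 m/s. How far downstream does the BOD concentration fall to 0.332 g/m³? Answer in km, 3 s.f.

154 km

From C = C₀·e^(−kt), t = ln(C₀/C)/k = ln(5.6/0.332)/0.27 = 2.825/0.27 = 10.46 d.
Distance = v·t = 0.17 m/s × 9.041e+05 s = 1.537e+05 m = 153.7 km.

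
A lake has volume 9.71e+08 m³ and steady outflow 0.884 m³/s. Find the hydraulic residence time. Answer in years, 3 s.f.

34.8 yr

Q = 0.884 m³/s × 3.156e+07 s/yr = 2.79e+07 m³/yr.
Hydraulic residence time τ = V/Q = 9.71e+08/2.79e+07 = 34.81 yr.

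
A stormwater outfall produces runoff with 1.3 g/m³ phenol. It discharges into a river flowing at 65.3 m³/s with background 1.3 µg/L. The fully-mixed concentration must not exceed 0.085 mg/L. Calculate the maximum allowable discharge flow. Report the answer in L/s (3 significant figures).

4500 L/s

1.3 µg/L = 0.0013 mg/L.
Mass balance at complete mixing: C_std·(Q_w + Q_r) = Q_w·C_e + Q_r·C_b.
Rearranging, Q_w = Q_r·(C_std − C_b)/(C_e − C_std) = 65.3·(0.085 − 0.0013) / (1.3 − 0.085) = 4.498 m³/s.
= 4498 L/s.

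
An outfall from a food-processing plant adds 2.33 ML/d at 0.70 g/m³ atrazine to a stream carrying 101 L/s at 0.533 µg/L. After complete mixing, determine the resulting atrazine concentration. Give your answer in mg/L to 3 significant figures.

2.33 ML/d = 0.02697 m³/s.
101 L/s = 0.101 m³/s.
0.533 µg/L = 0.000533 mg/L.
Flow-weighted mixing gives C = (0.02697·0.7 + 0.101·0.000533) / (0.02697 + 0.101) = 0.01893/0.128 = 0.1479 mg/L.

0.148 mg/L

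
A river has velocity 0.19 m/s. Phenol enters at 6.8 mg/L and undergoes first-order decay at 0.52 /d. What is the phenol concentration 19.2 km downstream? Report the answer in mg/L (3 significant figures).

Travel time t = 19.2 km / 0.19 m/s = 1.92e+04/0.19 = 1.011e+05 s = 1.17 d.
First-order decay: C = 6.8·exp(−0.52·1.17) = 6.8·0.5443 = 3.701 mg/L.

3.70 mg/L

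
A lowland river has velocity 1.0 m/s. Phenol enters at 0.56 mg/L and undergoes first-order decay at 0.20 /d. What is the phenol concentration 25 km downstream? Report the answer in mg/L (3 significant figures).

0.529 mg/L

Travel time t = 25 km / 1.0 m/s = 2.5e+04/1.0 = 2.5e+04 s = 0.2894 d.
First-order decay: C = 0.56·exp(−0.20·0.2894) = 0.56·0.9438 = 0.5285 mg/L.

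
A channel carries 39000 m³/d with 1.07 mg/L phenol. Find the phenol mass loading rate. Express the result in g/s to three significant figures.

39000 m³/d = 0.4514 m³/s.
Mass flux = Q·C = 0.4514 m³/s × 1.07 g/m³ = 0.483 g/s.

0.483 g/s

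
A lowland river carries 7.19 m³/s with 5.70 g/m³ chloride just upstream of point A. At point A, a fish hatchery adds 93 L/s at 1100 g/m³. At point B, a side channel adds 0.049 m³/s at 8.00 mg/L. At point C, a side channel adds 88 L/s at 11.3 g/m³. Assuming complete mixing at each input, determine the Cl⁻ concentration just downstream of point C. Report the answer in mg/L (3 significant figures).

19.5 mg/L

93 L/s = 0.093 m³/s.
After input A: C = (7.19·5.7 + 0.093·1100) / 7.283 = 19.67 mg/L.
After input B: C = (7.283·19.67 + 0.049·8) / 7.332 = 19.6 mg/L.
88 L/s = 0.088 m³/s.
After input C: C = (7.332·19.6 + 0.088·11.3) / 7.42 = 19.5 mg/L.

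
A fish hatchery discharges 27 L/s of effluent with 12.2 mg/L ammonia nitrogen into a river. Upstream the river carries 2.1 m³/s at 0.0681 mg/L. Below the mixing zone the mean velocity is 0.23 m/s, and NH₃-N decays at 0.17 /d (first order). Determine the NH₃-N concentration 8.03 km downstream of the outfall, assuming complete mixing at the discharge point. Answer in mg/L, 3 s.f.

27 L/s = 0.027 m³/s.
After complete mixing, C₀ = (0.027·12.2 + 2.1·0.0681) / 2.127 = 0.2221 mg/L.
Travel time t = 8030 m / 0.23 m/s = 3.491e+04 s = 0.4041 d.
C = 0.2221·exp(−0.17·0.4041) = 0.2221·0.9336 = 0.2074 mg/L.

0.207 mg/L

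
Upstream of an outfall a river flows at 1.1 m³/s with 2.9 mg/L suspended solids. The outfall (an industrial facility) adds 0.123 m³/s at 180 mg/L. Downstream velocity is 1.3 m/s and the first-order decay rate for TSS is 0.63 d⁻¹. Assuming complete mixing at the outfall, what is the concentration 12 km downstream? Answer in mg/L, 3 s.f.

After complete mixing, C₀ = (0.123·180 + 1.1·2.9) / 1.223 = 20.71 mg/L.
Travel time t = 1.2e+04 m / 1.3 m/s = 9231 s = 0.1068 d.
C = 20.71·exp(−0.63·0.1068) = 20.71·0.9349 = 19.36 mg/L.

19.4 mg/L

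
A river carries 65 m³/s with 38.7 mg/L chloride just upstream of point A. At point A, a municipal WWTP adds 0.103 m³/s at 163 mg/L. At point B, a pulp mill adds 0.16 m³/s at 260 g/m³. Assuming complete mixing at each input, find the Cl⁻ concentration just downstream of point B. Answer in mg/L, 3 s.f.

After input A: C = (65·38.7 + 0.103·163) / 65.1 = 38.9 mg/L.
After input B: C = (65.1·38.9 + 0.16·260) / 65.26 = 39.44 mg/L.

39.4 mg/L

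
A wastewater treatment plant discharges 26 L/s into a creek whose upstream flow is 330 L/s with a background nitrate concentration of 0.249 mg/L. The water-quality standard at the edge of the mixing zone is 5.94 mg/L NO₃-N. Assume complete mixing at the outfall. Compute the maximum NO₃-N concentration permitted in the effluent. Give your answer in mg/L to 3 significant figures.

78.2 mg/L

26 L/s = 0.026 m³/s.
330 L/s = 0.33 m³/s.
Mass balance: 5.94·0.356 = 0.026·Cₑ + 0.33·0.249.
Cₑ = (2.115 − 0.08217) / 0.026 = 78.17 mg/L.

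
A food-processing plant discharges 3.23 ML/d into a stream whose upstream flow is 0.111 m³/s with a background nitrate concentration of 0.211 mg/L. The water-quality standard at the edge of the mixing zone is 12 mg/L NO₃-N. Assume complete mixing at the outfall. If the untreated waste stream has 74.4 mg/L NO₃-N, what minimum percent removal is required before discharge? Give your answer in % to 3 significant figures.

3.23 ML/d = 0.03738 m³/s.
Mass balance: 12·0.1484 = 0.03738·Cₑ + 0.111·0.211.
Cₑ = (1.781 − 0.02342) / 0.03738 = 47 mg/L.
Required removal = 1 − 47/74.4 = 36.82 %.

36.8 %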